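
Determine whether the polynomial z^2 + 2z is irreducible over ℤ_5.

No

Write h(z) = z^2 + 2z.
Check for roots in ℤ_5: h(0) = 0 → root; h(1) = 3; h(2) = 3; h(3) = 0 → root; h(4) = 4.
h(0) = 0, so (z) divides h(z); h is reducible.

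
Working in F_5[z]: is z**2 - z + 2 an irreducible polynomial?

Write m(z) = z**2 - z + 2.
Check for roots in F_5: m(0) = 2; m(1) = 2; m(2) = 4; m(3) = 3; m(4) = 4.
No roots. A degree-2 polynomial over a field with no linear factor is irreducible.

Yes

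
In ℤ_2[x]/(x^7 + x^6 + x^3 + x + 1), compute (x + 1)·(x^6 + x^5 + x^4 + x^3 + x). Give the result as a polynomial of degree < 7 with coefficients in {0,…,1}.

Multiply in ℤ_2[x]: (x + 1)·(x^6 + x^5 + x^4 + x^3 + x) = x^7 + x^3 + x^2 + x.
Reduce using x^7 ≡ x^6 + x^3 + x + 1 (mod x^7 + x^6 + x^3 + x + 1).
Reduced: x^6 + x^2 + 1.

x^6 + x^2 + 1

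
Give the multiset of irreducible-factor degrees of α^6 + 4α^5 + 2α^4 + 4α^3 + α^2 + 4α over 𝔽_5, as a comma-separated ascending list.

Write g(α) = α^6 + 4α^5 + 2α^4 + 4α^3 + α^2 + 4α.
Roots in 𝔽_5: g(0) = 0 → root; g(1) = 1; g(2) = 3; g(3) = 2; g(4) = 2.
Linear factors from roots: (α).
Complete factorization: g(α) = (α)·(α^2 + 2α + 3)·(α^3 + 2α^2 + 3).
Factor degrees with multiplicity: 1 + 2 + 3 = 6.

1, 2, 3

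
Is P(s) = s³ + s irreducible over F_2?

No

Check for roots in F_2: P(0) = 0 → root; P(1) = 0 → root.
P(0) = 0, so (s) divides P(s); P is reducible.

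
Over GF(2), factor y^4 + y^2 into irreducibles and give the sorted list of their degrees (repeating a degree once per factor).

Write f(y) = y^4 + y^2.
Roots in GF(2): f(0) = 0 → root; f(1) = 0 → root.
Linear factors from roots: (y), (y + 1).
Complete factorization: f(y) = (y)^2·(y + 1)^2.
Factor degrees with multiplicity: 1 + 1 + 1 + 1 = 4.

1, 1, 1, 1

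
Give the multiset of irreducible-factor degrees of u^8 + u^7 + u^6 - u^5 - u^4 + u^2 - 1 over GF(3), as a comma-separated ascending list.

8

Write g(u) = u^8 + u^7 + u^6 - u^5 - u^4 + u^2 - 1.
Roots in GF(3): g(0) = 2; g(1) = 1; g(2) = 1.
Complete factorization: g(u) = (u^8 + u^7 + u^6 - u^5 - u^4 + u^2 - 1).
Factor degrees with multiplicity: 8 = 8.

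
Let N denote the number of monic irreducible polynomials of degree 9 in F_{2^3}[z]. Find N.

14913024

x^(8^9) − x is the product of all monic irreducibles of degree dividing 9; Möbius inversion gives N = (1/9) Σ μ(9/d)·8^d.
Divisors of 9: 1, 3, 9; μ(9/d) for each: 0, -1, 1.
Σ = − 8^3 + 8^9 = 134217216.
N = 134217216/9 = 14913024.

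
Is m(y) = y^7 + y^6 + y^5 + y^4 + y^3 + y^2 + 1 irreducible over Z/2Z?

Check for roots in Z/2Z: m(0) = 1; m(1) = 1.
No roots, so no linear factors.
Monic irreducibles of degree 2 over GF(2): y^2 + y + 1.
None of them divide m (all give nonzero remainder).
Monic irreducibles of degree 3 over GF(2): y^3 + y + 1, y^3 + y^2 + 1.
None of them divide m (all give nonzero remainder).
No irreducible factor of degree ≤ 3 exists, so m is irreducible over GF(2).

Yes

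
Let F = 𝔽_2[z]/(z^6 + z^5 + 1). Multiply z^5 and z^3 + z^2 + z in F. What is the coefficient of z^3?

Multiply in 𝔽_2[z]: (z^5)·(z^3 + z^2 + z) = z^8 + z^7 + z^6.
Reduce using z^6 ≡ z^5 + 1 (mod z^6 + z^5 + 1).
Reduced: z^5 + z^2 + 1.

0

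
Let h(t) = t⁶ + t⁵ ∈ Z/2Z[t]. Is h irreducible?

Check for roots in Z/2Z: h(0) = 0 → root; h(1) = 0 → root.
h(0) = 0, so (t) divides h(t); h is reducible.

No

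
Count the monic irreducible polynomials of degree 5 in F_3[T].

48

Gauss's count: N_{3}(5) = (1/5) Σ_{d|5} μ(5/d)·3^d.
Divisors of 5: 1, 5; μ(5/d) for each: -1, 1.
Σ = − 3^1 + 3^5 = 240.
N = 240/5 = 48.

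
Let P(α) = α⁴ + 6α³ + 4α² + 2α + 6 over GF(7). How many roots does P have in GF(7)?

1

Evaluate at each of the 7 elements of GF(7):
P(0) = 6; P(1) = 5; P(2) = 6; P(3) = 4; P(4) = 4; P(5) = 0 → root; P(6) = 3.
Roots: {5}.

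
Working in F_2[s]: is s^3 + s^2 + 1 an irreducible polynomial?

Yes

Write h(s) = s^3 + s^2 + 1.
Check for roots in F_2: h(0) = 1; h(1) = 1.
No roots. A degree-3 polynomial over a field with no linear factor is irreducible.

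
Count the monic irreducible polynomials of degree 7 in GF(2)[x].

18

x^(2^7) − x is the product of all monic irreducibles of degree dividing 7; Möbius inversion gives N = (1/7) Σ μ(7/d)·2^d.
Divisors of 7: 1, 7; μ(7/d) for each: -1, 1.
Σ = − 2^1 + 2^7 = 126.
N = 126/7 = 18.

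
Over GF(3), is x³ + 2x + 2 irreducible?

Yes

Write m(x) = x³ + 2x + 2.
Check for roots in GF(3): m(0) = 2; m(1) = 2; m(2) = 2.
No roots. A degree-3 polynomial over a field with no linear factor is irreducible.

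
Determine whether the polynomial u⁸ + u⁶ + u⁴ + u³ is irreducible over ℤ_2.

Write g(u) = u⁸ + u⁶ + u⁴ + u³.
Check for roots in ℤ_2: g(0) = 0 → root; g(1) = 0 → root.
g(0) = 0, so (u) divides g(u); g is reducible.

No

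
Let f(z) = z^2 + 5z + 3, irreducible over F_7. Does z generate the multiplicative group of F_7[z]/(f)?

Yes

|GF(7^2)^×| = 7^2 − 1 = 48. Prime factorization: 48 = 2^4·3.
f is primitive ⇔ z has order 48 in GF(7)[z]/(f), i.e. z^(48/q) ≠ 1 for each prime q | 48.
z^(24) mod f = 6.
z^(16) mod f = 2.
None equal 1, so z has full order 48; f is primitive.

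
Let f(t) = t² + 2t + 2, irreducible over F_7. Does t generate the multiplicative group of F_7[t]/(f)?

|GF(7^2)^×| = 7^2 − 1 = 48. Prime factorization: 48 = 2^4·3.
f is primitive ⇔ t has order 48 in GF(7)[t]/(f), i.e. t^(48/q) ≠ 1 for each prime q | 48.
t^(24) mod f = 1
t^(16) mod f = 4.
Since t^(24) = 1, the order of t divides 24 < 48; not primitive.

No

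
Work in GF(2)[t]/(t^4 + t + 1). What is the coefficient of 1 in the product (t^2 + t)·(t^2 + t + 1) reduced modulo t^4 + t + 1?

1

Multiply in GF(2)[t]: (t^2 + t)·(t^2 + t + 1) = t^4 + t.
Reduce using t^4 ≡ t + 1 (mod t^4 + t + 1).
Reduced: 1.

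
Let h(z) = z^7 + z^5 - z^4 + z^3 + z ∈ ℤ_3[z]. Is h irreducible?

No

Check for roots in ℤ_3: h(0) = 0 → root; h(1) = 0 → root; h(2) = 1.
h(0) = 0, so (z) divides h(z); h is reducible.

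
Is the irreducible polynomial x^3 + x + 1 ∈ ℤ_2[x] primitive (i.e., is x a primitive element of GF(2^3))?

Write f(x) = x^3 + x + 1.
|GF(2^3)^×| = 2^3 − 1 = 7. Prime factorization: 7 = 7.
f is primitive ⇔ x has order 7 in GF(2)[x]/(f), i.e. x^(7/q) ≠ 1 for each prime q | 7.
x^(1) mod f = x.
None equal 1, so x has full order 7; f is primitive.

Yes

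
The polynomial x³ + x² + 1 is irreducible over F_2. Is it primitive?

Write f(x) = x³ + x² + 1.
|GF(2^3)^×| = 2^3 − 1 = 7. Prime factorization: 7 = 7.
f is primitive ⇔ x has order 7 in GF(2)[x]/(f), i.e. x^(7/q) ≠ 1 for each prime q | 7.
x^(1) mod f = x.
None equal 1, so x has full order 7; f is primitive.

Yes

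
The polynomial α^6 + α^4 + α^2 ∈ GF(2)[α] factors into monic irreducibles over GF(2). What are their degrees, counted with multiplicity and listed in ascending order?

Write h(α) = α^6 + α^4 + α^2.
Roots in GF(2): h(0) = 0 → root; h(1) = 1.
Linear factors from roots: (α).
Complete factorization: h(α) = (α)^2·(α^2 + α + 1)^2.
Factor degrees with multiplicity: 1 + 1 + 2 + 2 = 6.

1, 1, 2, 2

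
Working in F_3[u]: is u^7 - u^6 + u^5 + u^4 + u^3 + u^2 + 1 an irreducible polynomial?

Yes

Write g(u) = u^7 - u^6 + u^5 + u^4 + u^3 + u^2 + 1.
Check for roots in F_3: g(0) = 1; g(1) = 2; g(2) = 2.
No roots, so no linear factors.
Monic irreducibles of degree 2 over GF(3): u^2 + 1, u^2 + u - 1, u^2 - u - 1.
None of them divide g (all give nonzero remainder).
Degree-3 irreducible divisors: test the 8 monic irreducibles of degree 3 over GF(3).
None of them divide g (all give nonzero remainder).
No irreducible factor of degree ≤ 3 exists, so g is irreducible over GF(3).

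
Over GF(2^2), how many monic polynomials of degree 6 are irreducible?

670

By the necklace-counting formula, N_4(6) = (1/6) Σ_{d|6} μ(6/d)·4^d.
Divisors of 6: 1, 2, 3, 6; μ(6/d) for each: 1, -1, -1, 1.
Σ = 4^1 − 4^2 − 4^3 + 4^6 = 4020.
N = 4020/6 = 670.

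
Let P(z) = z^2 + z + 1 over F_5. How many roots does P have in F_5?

0

Evaluate at each of the 5 elements of F_5:
P(0) = 1; P(1) = 3; P(2) = 2; P(3) = 3; P(4) = 1.
No element is a root.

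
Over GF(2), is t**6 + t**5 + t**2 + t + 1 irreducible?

Yes

Write f(t) = t**6 + t**5 + t**2 + t + 1.
Check for roots in GF(2): f(0) = 1; f(1) = 1.
No roots, so no linear factors.
Monic irreducibles of degree 2 over GF(2): t**2 + t + 1.
None of them divide f (all give nonzero remainder).
Monic irreducibles of degree 3 over GF(2): t**3 + t + 1, t**3 + t**2 + 1.
None of them divide f (all give nonzero remainder).
No irreducible factor of degree ≤ 3 exists, so f is irreducible over GF(2).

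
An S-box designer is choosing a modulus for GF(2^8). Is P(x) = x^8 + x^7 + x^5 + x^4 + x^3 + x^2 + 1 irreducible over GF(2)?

Check for roots in GF(2): P(0) = 1; P(1) = 1.
No roots, so no linear factors.
Monic irreducibles of degree 2 over GF(2): x^2 + x + 1.
None of them divide P (all give nonzero remainder).
Monic irreducibles of degree 3 over GF(2): x^3 + x + 1, x^3 + x^2 + 1.
None of them divide P (all give nonzero remainder).
Monic irreducibles of degree 4 over GF(2): x^4 + x + 1, x^4 + x^3 + 1, x^4 + x^3 + x^2 + x + 1.
None of them divide P (all give nonzero remainder).
No irreducible factor of degree ≤ 4 exists, so P is irreducible over GF(2).

Yes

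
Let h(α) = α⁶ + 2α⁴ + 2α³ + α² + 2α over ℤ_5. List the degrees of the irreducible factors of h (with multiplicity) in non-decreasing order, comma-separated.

1, 1, 1, 1, 2

Roots in ℤ_5: h(0) = 0 → root; h(1) = 3; h(2) = 0 → root; h(3) = 0 → root; h(4) = 0 → root.
Linear factors from roots: (α), (α + 3), (α + 2), (α + 1).
Complete factorization: h(α) = (α)·(α + 1)·(α + 2)·(α + 3)·(α² + 4α + 2).
Factor degrees with multiplicity: 1 + 1 + 1 + 1 + 2 = 6.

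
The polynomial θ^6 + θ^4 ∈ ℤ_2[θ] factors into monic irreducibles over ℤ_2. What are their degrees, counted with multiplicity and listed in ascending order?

Write g(θ) = θ^6 + θ^4.
Roots in ℤ_2: g(0) = 0 → root; g(1) = 0 → root.
Linear factors from roots: (θ), (θ + 1).
Complete factorization: g(θ) = (θ + 1)^2·(θ)^4.
Factor degrees with multiplicity: 1 + 1 + 1 + 1 + 1 + 1 = 6.

1, 1, 1, 1, 1, 1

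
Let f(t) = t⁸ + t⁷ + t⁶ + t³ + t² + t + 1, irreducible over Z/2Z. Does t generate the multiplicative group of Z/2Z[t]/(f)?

Yes

|GF(2^8)^×| = 2^8 − 1 = 255. Prime factorization: 255 = 3·5·17.
f is primitive ⇔ t has order 255 in GF(2)[t]/(f), i.e. t^(255/q) ≠ 1 for each prime q | 255.
t^(85) mod f = t⁵ + t⁴ + t³ + t² + 1.
t^(51) mod f = t⁶ + t³.
t^(15) mod f = t⁵ + t⁴ + t³ + t + 1.
None equal 1, so t has full order 255; f is primitive.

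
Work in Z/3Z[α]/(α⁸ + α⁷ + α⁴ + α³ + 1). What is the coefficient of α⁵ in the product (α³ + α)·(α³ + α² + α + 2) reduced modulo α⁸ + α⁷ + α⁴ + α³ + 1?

Multiply in Z/3Z[α]: (α³ + α)·(α³ + α² + α + 2) = α⁶ + α⁵ + 2α⁴ + α² + 2α.
Reduced: α⁶ + α⁵ + 2α⁴ + α² + 2α.

1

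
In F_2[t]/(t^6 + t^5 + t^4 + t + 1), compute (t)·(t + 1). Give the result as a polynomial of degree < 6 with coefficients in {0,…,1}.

Multiply in F_2[t]: (t)·(t + 1) = t^2 + t.
Reduced: t^2 + t.

t^2 + t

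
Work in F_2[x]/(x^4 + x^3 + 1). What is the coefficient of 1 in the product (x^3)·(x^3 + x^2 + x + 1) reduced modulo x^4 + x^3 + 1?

Multiply in F_2[x]: (x^3)·(x^3 + x^2 + x + 1) = x^6 + x^5 + x^4 + x^3.
Reduce using x^4 ≡ x^3 + 1 (mod x^4 + x^3 + 1).
Reduced: x^2 + 1.

1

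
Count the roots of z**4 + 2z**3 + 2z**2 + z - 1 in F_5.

Write f(z) = z**4 + 2z**3 + 2z**2 + z - 1.
Evaluate at each of the 5 elements of F_5:
f(0) = 4; f(1) = 0 → root; f(2) = 1; f(3) = 0 → root; f(4) = 4.
Roots: {1, 3}.

2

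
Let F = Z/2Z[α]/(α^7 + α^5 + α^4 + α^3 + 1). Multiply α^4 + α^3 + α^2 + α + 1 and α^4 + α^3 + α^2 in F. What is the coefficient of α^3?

0

Multiply in Z/2Z[α]: (α^4 + α^3 + α^2 + α + 1)·(α^4 + α^3 + α^2) = α^8 + α^6 + α^5 + α^4 + α^2.
Reduce using α^7 ≡ α^5 + α^4 + α^3 + 1 (mod α^7 + α^5 + α^4 + α^3 + 1).
Reduced: α^2 + α.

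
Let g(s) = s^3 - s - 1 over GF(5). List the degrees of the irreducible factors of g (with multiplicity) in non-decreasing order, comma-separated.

1, 2

Roots in GF(5): g(0) = 4; g(1) = 4; g(2) = 0 → root; g(3) = 3; g(4) = 4.
Linear factors from roots: (s - 2).
Complete factorization: g(s) = (s - 2)·(s^2 + 2s - 2).
Factor degrees with multiplicity: 1 + 2 = 3.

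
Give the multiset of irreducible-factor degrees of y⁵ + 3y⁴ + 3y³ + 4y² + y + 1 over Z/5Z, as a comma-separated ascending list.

5

Write g(y) = y⁵ + 3y⁴ + 3y³ + 4y² + y + 1.
Roots in Z/5Z: g(0) = 1; g(1) = 3; g(2) = 3; g(3) = 2; g(4) = 3.
Complete factorization: g(y) = (y⁵ + 3y⁴ + 3y³ + 4y² + y + 1).
Factor degrees with multiplicity: 5 = 5.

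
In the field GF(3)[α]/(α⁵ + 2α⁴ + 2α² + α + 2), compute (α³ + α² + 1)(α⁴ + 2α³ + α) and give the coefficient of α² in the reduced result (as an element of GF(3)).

0

Multiply in GF(3)[α]: (α³ + α² + 1)·(α⁴ + 2α³ + α) = α⁷ + 2α⁵ + 2α⁴ + α.
Reduce using α⁵ ≡ α⁴ + α² + 2α + 1 (mod α⁵ + 2α⁴ + 2α² + α + 2).
Reduced: 2α.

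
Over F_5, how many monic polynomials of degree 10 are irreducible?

x^(5^10) − x is the product of all monic irreducibles of degree dividing 10; Möbius inversion gives N = (1/10) Σ μ(10/d)·5^d.
Divisors of 10: 1, 2, 5, 10; μ(10/d) for each: 1, -1, -1, 1.
Σ = 5^1 − 5^2 − 5^5 + 5^10 = 9762480.
N = 9762480/10 = 976248.

976248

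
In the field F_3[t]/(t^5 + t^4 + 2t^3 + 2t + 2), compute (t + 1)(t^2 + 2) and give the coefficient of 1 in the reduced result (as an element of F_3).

Multiply in F_3[t]: (t + 1)·(t^2 + 2) = t^3 + t^2 + 2t + 2.
Reduced: t^3 + t^2 + 2t + 2.

2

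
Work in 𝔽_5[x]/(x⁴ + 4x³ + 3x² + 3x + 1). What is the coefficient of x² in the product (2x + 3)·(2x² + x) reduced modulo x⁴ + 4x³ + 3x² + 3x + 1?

3

Multiply in 𝔽_5[x]: (2x + 3)·(2x² + x) = 4x³ + 3x² + 3x.
Reduced: 4x³ + 3x² + 3x.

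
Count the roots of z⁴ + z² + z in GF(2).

Write g(z) = z⁴ + z² + z.
Evaluate at each of the 2 elements of GF(2):
g(0) = 0 → root; g(1) = 1.
Roots: {0}.

1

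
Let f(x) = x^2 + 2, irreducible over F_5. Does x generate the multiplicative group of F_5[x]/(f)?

|GF(5^2)^×| = 5^2 − 1 = 24. Prime factorization: 24 = 2^3·3.
f is primitive ⇔ x has order 24 in GF(5)[x]/(f), i.e. x^(24/q) ≠ 1 for each prime q | 24.
x^(12) mod f = 4.
x^(8) mod f = 1
Since x^(8) = 1, the order of x divides 8 < 24; not primitive.

No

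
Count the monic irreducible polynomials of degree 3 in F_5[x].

Gauss's count: N_{5}(3) = (1/3) Σ_{d|3} μ(3/d)·5^d.
Divisors of 3: 1, 3; μ(3/d) for each: -1, 1.
Σ = − 5^1 + 5^3 = 120.
N = 120/3 = 40.

40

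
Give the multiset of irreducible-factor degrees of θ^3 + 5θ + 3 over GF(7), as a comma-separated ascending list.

Write h(θ) = θ^3 + 5θ + 3.
Linear factors from roots: (θ + 5).
Complete factorization: h(θ) = (θ + 5)·(θ^2 + 2θ + 2).
Factor degrees with multiplicity: 1 + 2 = 3.

1, 2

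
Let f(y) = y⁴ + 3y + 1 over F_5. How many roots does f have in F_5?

1

Evaluate at each of the 5 elements of F_5:
f(0) = 1; f(1) = 0 → root; f(2) = 3; f(3) = 1; f(4) = 4.
Roots: {1}.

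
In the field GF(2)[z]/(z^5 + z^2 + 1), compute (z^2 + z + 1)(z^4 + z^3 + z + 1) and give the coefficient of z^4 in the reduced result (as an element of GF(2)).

Multiply in GF(2)[z]: (z^2 + z + 1)·(z^4 + z^3 + z + 1) = z^6 + 1.
Reduce using z^5 ≡ z^2 + 1 (mod z^5 + z^2 + 1).
Reduced: z^3 + z + 1.

0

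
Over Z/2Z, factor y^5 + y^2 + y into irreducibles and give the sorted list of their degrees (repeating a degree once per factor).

1, 4

Write h(y) = y^5 + y^2 + y.
Roots in Z/2Z: h(0) = 0 → root; h(1) = 1.
Linear factors from roots: (y).
Complete factorization: h(y) = (y)·(y^4 + y + 1).
Factor degrees with multiplicity: 1 + 4 = 5.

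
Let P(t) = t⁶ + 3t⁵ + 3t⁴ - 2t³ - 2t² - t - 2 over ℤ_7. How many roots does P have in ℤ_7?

Evaluate at each of the 7 elements of ℤ_7:
P(0) = 5; P(1) = 0 → root; P(2) = 5; P(3) = 0 → root; P(4) = 0 → root; P(5) = 3; P(6) = 0 → root.
Roots: {1, 3, 4, 6}.

4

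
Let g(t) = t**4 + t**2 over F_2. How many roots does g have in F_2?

2

Evaluate at each of the 2 elements of F_2:
g(0) = 0 → root; g(1) = 0 → root.
Roots: {0, 1}.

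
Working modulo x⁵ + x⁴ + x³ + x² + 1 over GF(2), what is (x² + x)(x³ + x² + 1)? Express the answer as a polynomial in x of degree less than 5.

x^4 + x + 1

Multiply in GF(2)[x]: (x² + x)·(x³ + x² + 1) = x⁵ + x³ + x² + x.
Reduce using x⁵ ≡ x⁴ + x³ + x² + 1 (mod x⁵ + x⁴ + x³ + x² + 1).
Reduced: x⁴ + x + 1.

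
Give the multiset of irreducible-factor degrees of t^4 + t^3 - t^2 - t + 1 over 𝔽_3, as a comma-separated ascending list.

Write g(t) = t^4 + t^3 - t^2 - t + 1.
Roots in 𝔽_3: g(0) = 1; g(1) = 1; g(2) = 1.
Complete factorization: g(t) = (t^2 - t - 1)^2.
Factor degrees with multiplicity: 2 + 2 = 4.

2, 2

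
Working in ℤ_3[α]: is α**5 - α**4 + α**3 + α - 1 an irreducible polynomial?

Yes

Write g(α) = α**5 - α**4 + α**3 + α - 1.
Check for roots in ℤ_3: g(0) = 2; g(1) = 1; g(2) = 1.
No roots, so no linear factors.
Monic irreducibles of degree 2 over GF(3): α**2 + 1, α**2 + α - 1, α**2 - α - 1.
None of them divide g (all give nonzero remainder).
No irreducible factor of degree ≤ 2 exists, so g is irreducible over GF(3).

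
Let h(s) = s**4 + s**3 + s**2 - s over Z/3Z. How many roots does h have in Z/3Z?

1

Evaluate at each of the 3 elements of Z/3Z:
h(0) = 0 → root; h(1) = 2; h(2) = 2.
Roots: {0}.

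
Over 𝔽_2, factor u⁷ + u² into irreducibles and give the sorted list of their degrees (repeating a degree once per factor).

Write f(u) = u⁷ + u².
Roots in 𝔽_2: f(0) = 0 → root; f(1) = 0 → root.
Linear factors from roots: (u), (u + 1).
Complete factorization: f(u) = (u + 1)·(u)^2·(u⁴ + u³ + u² + u + 1).
Factor degrees with multiplicity: 1 + 1 + 1 + 4 = 7.

1, 1, 1, 4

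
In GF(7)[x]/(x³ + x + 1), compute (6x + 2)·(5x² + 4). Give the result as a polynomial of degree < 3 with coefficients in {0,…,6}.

3x^2 + x + 6

Multiply in GF(7)[x]: (6x + 2)·(5x² + 4) = 2x³ + 3x² + 3x + 1.
Reduce using x³ ≡ 6x + 6 (mod x³ + x + 1).
Reduced: 3x² + x + 6.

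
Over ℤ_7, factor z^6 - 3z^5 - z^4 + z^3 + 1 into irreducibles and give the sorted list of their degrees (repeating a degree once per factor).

1, 2, 3

Write h(z) = z^6 - 3z^5 - z^4 + z^3 + 1.
Linear factors from roots: (z + 3).
Complete factorization: h(z) = (z + 3)·(z^2 + 3z - 1)·(z^3 - 2z^2 + 3z + 2).
Factor degrees with multiplicity: 1 + 2 + 3 = 6.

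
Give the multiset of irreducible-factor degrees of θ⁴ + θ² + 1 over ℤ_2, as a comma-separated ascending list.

2, 2

Write g(θ) = θ⁴ + θ² + 1.
Roots in ℤ_2: g(0) = 1; g(1) = 1.
Complete factorization: g(θ) = (θ² + θ + 1)^2.
Factor degrees with multiplicity: 2 + 2 = 4.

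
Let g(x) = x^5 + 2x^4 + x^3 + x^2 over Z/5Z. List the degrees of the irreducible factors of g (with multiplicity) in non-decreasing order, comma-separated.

Roots in Z/5Z: g(0) = 0 → root; g(1) = 0 → root; g(2) = 1; g(3) = 1; g(4) = 1.
Linear factors from roots: (x), (x - 1).
Complete factorization: g(x) = (x - 1)·(x)^2·(x^2 - 2x - 1).
Factor degrees with multiplicity: 1 + 1 + 1 + 2 = 5.

1, 1, 1, 2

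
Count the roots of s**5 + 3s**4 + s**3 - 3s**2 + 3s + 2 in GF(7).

3

Write P(s) = s**5 + 3s**4 + s**3 - 3s**2 + 3s + 2.
Evaluate at each of the 7 elements of GF(7):
P(0) = 2; P(1) = 0 → root; P(2) = 0 → root; P(3) = 0 → root; P(4) = 2; P(5) = 6; P(6) = 4.
Roots: {1, 2, 3}.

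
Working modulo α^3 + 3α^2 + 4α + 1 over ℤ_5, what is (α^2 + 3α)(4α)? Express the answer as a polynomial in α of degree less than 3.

4α + 1

Multiply in ℤ_5[α]: (α^2 + 3α)·(4α) = 4α^3 + 2α^2.
Reduce using α^3 ≡ 2α^2 + α + 4 (mod α^3 + 3α^2 + 4α + 1).
Reduced: 4α + 1.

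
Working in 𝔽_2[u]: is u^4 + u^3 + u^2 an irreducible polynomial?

Write f(u) = u^4 + u^3 + u^2.
Check for roots in 𝔽_2: f(0) = 0 → root; f(1) = 1.
f(0) = 0, so (u) divides f(u); f is reducible.

No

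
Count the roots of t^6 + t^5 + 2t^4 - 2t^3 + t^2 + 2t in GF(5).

4

Write P(t) = t^6 + t^5 + 2t^4 - 2t^3 + t^2 + 2t.
Evaluate at each of the 5 elements of GF(5):
P(0) = 0 → root; P(1) = 0 → root; P(2) = 0 → root; P(3) = 0 → root; P(4) = 3.
Roots: {0, 1, 2, 3}.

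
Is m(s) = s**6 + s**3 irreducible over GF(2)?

Check for roots in GF(2): m(0) = 0 → root; m(1) = 0 → root.
m(0) = 0, so (s) divides m(s); m is reducible.

No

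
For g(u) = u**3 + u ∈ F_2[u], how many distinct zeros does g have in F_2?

2

Evaluate at each of the 2 elements of F_2:
g(0) = 0 → root; g(1) = 0 → root.
Roots: {0, 1}.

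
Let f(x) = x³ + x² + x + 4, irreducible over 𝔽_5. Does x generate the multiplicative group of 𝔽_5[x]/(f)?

|GF(5^3)^×| = 5^3 − 1 = 124. Prime factorization: 124 = 2^2·31.
f is primitive ⇔ x has order 124 in GF(5)[x]/(f), i.e. x^(124/q) ≠ 1 for each prime q | 124.
x^(62) mod f = 1
x^(4) mod f = 2x + 4.
Since x^(62) = 1, the order of x divides 62 < 124; not primitive.

No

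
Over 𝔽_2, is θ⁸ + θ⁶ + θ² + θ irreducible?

No

Write h(θ) = θ⁸ + θ⁶ + θ² + θ.
Check for roots in 𝔽_2: h(0) = 0 → root; h(1) = 0 → root.
h(0) = 0, so (θ) divides h(θ); h is reducible.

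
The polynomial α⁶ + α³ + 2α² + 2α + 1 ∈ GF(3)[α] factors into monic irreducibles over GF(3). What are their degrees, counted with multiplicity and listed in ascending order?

Write f(α) = α⁶ + α³ + 2α² + 2α + 1.
Roots in GF(3): f(0) = 1; f(1) = 1; f(2) = 1.
Complete factorization: f(α) = (α⁶ + α³ + 2α² + 2α + 1).
Factor degrees with multiplicity: 6 = 6.

6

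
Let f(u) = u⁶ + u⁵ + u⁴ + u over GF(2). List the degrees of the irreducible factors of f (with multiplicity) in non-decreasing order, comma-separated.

1, 1, 1, 3

Roots in GF(2): f(0) = 0 → root; f(1) = 0 → root.
Linear factors from roots: (u), (u + 1).
Complete factorization: f(u) = (u)·(u + 1)^2·(u³ + u² + 1).
Factor degrees with multiplicity: 1 + 1 + 1 + 3 = 6.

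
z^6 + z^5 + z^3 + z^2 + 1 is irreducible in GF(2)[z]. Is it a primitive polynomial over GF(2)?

Write f(z) = z^6 + z^5 + z^3 + z^2 + 1.
|GF(2^6)^×| = 2^6 − 1 = 63. Prime factorization: 63 = 3^2·7.
f is primitive ⇔ z has order 63 in GF(2)[z]/(f), i.e. z^(63/q) ≠ 1 for each prime q | 63.
z^(21) mod f = z^4 + z^2 + z + 1.
z^(9) mod f = z^2 + z.
None equal 1, so z has full order 63; f is primitive.

Yes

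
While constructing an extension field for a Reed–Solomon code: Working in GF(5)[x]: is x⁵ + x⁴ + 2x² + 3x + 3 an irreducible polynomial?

Write g(x) = x⁵ + x⁴ + 2x² + 3x + 3.
Check for roots in GF(5): g(0) = 3; g(1) = 0 → root; g(2) = 0 → root; g(3) = 4; g(4) = 2.
g(1) = 0, so (x − 1) divides g(x); g is reducible.

No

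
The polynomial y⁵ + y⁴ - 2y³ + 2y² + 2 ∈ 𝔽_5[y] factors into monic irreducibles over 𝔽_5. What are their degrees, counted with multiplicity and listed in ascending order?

Write f(y) = y⁵ + y⁴ - 2y³ + 2y² + 2.
Roots in 𝔽_5: f(0) = 2; f(1) = 4; f(2) = 2; f(3) = 0 → root; f(4) = 1.
Linear factors from roots: (y + 2).
Complete factorization: f(y) = (y + 2)·(y² - 2)·(y² - y + 2).
Factor degrees with multiplicity: 1 + 2 + 2 = 5.

1, 2, 2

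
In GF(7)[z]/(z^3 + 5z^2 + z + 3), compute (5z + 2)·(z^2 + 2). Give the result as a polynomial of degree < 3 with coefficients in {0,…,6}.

5z^2 + 5z + 3

Multiply in GF(7)[z]: (5z + 2)·(z^2 + 2) = 5z^3 + 2z^2 + 3z + 4.
Reduce using z^3 ≡ 2z^2 + 6z + 4 (mod z^3 + 5z^2 + z + 3).
Reduced: 5z^2 + 5z + 3.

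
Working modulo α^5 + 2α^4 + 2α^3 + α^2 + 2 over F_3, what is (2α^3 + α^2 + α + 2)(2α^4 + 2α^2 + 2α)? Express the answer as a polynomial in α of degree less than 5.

Multiply in F_3[α]: (2α^3 + α^2 + α + 2)·(2α^4 + 2α^2 + 2α) = α^7 + 2α^6 + α^4 + α^3 + α.
Reduce using α^5 ≡ α^4 + α^3 + 2α^2 + 1 (mod α^5 + 2α^4 + 2α^3 + α^2 + 2).
Reduced: α^4 + 2α^3 + α + 1.

α^4 + 2α^3 + α + 1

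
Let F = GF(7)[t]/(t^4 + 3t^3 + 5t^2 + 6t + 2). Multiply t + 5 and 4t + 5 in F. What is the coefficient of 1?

Multiply in GF(7)[t]: (t + 5)·(4t + 5) = 4t^2 + 4t + 4.
Reduced: 4t^2 + 4t + 4.

4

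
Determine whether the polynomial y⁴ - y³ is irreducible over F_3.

Write f(y) = y⁴ - y³.
Check for roots in F_3: f(0) = 0 → root; f(1) = 0 → root; f(2) = 2.
f(0) = 0, so (y) divides f(y); f is reducible.

No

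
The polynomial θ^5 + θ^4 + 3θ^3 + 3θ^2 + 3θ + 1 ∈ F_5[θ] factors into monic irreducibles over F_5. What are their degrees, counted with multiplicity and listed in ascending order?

2, 3

Write g(θ) = θ^5 + θ^4 + 3θ^3 + 3θ^2 + 3θ + 1.
Roots in F_5: g(0) = 1; g(1) = 2; g(2) = 1; g(3) = 2; g(4) = 3.
Complete factorization: g(θ) = (θ^2 + θ + 1)·(θ^3 + 2θ + 1).
Factor degrees with multiplicity: 2 + 3 = 5.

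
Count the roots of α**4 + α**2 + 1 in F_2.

0

Write P(α) = α**4 + α**2 + 1.
Evaluate at each of the 2 elements of F_2:
P(0) = 1; P(1) = 1.
No element is a root.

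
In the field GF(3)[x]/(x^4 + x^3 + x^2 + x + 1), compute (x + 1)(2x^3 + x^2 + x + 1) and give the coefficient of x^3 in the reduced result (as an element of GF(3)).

1

Multiply in GF(3)[x]: (x + 1)·(2x^3 + x^2 + x + 1) = 2x^4 + 2x^2 + 2x + 1.
Reduce using x^4 ≡ 2x^3 + 2x^2 + 2x + 2 (mod x^4 + x^3 + x^2 + x + 1).
Reduced: x^3 + 2.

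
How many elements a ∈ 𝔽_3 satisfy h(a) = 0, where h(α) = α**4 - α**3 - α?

2

Evaluate at each of the 3 elements of 𝔽_3:
h(0) = 0 → root; h(1) = 2; h(2) = 0 → root.
Roots: {0, 2}.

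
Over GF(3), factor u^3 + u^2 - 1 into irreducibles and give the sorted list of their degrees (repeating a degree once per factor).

3

Write g(u) = u^3 + u^2 - 1.
Roots in GF(3): g(0) = 2; g(1) = 1; g(2) = 2.
Complete factorization: g(u) = (u^3 + u^2 - 1).
Factor degrees with multiplicity: 3 = 3.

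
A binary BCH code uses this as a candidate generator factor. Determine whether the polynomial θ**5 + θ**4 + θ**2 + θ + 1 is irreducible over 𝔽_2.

Write m(θ) = θ**5 + θ**4 + θ**2 + θ + 1.
Check for roots in 𝔽_2: m(0) = 1; m(1) = 1.
No roots, so no linear factors.
Monic irreducibles of degree 2 over GF(2): θ**2 + θ + 1.
None of them divide m (all give nonzero remainder).
No irreducible factor of degree ≤ 2 exists, so m is irreducible over GF(2).

Yes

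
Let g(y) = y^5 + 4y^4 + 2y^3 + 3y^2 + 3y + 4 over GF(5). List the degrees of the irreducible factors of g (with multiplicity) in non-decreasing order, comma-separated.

1, 4

Roots in GF(5): g(0) = 4; g(1) = 2; g(2) = 4; g(3) = 1; g(4) = 0 → root.
Linear factors from roots: (y + 1).
Complete factorization: g(y) = (y + 1)·(y^4 + 3y^3 + 4y^2 + 4y + 4).
Factor degrees with multiplicity: 1 + 4 = 5.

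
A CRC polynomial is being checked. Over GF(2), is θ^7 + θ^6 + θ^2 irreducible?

Write P(θ) = θ^7 + θ^6 + θ^2.
Check for roots in GF(2): P(0) = 0 → root; P(1) = 1.
P(0) = 0, so (θ) divides P(θ); P is reducible.

No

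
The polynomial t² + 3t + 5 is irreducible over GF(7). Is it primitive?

Yes

Write f(t) = t² + 3t + 5.
|GF(7^2)^×| = 7^2 − 1 = 48. Prime factorization: 48 = 2^4·3.
f is primitive ⇔ t has order 48 in GF(7)[t]/(f), i.e. t^(48/q) ≠ 1 for each prime q | 48.
t^(24) mod f = 6.
t^(16) mod f = 4.
None equal 1, so t has full order 48; f is primitive.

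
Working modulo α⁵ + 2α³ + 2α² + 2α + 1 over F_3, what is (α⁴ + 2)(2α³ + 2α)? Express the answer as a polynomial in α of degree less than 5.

2α^4 + α^3 + 2α^2 + 2α + 2

Multiply in F_3[α]: (α⁴ + 2)·(2α³ + 2α) = 2α⁷ + 2α⁵ + α³ + α.
Reduce using α⁵ ≡ α³ + α² + α + 2 (mod α⁵ + 2α³ + 2α² + 2α + 1).
Reduced: 2α⁴ + α³ + 2α² + 2α + 2.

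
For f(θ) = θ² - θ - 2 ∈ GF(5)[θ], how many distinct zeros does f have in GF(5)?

2

Evaluate at each of the 5 elements of GF(5):
f(0) = 3; f(1) = 3; f(2) = 0 → root; f(3) = 4; f(4) = 0 → root.
Roots: {2, 4}.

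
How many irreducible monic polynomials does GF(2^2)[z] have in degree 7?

2340

Gauss's count: N_{4}(7) = (1/7) Σ_{d|7} μ(7/d)·4^d.
Divisors of 7: 1, 7; μ(7/d) for each: -1, 1.
Σ = − 4^1 + 4^7 = 16380.
N = 16380/7 = 2340.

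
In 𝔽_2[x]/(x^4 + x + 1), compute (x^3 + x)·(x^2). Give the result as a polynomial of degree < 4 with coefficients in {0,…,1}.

x^3 + x^2 + x

Multiply in 𝔽_2[x]: (x^3 + x)·(x^2) = x^5 + x^3.
Reduce using x^4 ≡ x + 1 (mod x^4 + x + 1).
Reduced: x^3 + x^2 + x.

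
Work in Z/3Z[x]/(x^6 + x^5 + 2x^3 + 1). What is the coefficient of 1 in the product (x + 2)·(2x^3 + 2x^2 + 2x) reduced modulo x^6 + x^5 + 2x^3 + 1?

Multiply in Z/3Z[x]: (x + 2)·(2x^3 + 2x^2 + 2x) = 2x^4 + x.
Reduced: 2x^4 + x.

0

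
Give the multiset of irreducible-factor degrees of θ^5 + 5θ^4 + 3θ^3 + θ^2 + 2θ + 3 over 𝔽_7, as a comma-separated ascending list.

Write h(θ) = θ^5 + 5θ^4 + 3θ^3 + θ^2 + 2θ + 3.
Linear factors from roots: (θ + 5).
Complete factorization: h(θ) = (θ + 5)·(θ^2 + 1)·(θ^2 + 2).
Factor degrees with multiplicity: 1 + 2 + 2 = 5.

1, 2, 2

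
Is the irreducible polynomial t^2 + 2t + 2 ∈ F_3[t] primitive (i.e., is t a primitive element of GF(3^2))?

Write f(t) = t^2 + 2t + 2.
|GF(3^2)^×| = 3^2 − 1 = 8. Prime factorization: 8 = 2^3.
f is primitive ⇔ t has order 8 in GF(3)[t]/(f), i.e. t^(8/q) ≠ 1 for each prime q | 8.
t^(4) mod f = 2.
None equal 1, so t has full order 8; f is primitive.

Yes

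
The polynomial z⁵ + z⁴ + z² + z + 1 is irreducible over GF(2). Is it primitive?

Yes

Write f(z) = z⁵ + z⁴ + z² + z + 1.
|GF(2^5)^×| = 2^5 − 1 = 31. Prime factorization: 31 = 31.
f is primitive ⇔ z has order 31 in GF(2)[z]/(f), i.e. z^(31/q) ≠ 1 for each prime q | 31.
z^(1) mod f = z.
None equal 1, so z has full order 31; f is primitive.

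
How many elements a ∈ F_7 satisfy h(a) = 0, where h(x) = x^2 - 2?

2

Evaluate at each of the 7 elements of F_7:
h(0) = 5; h(1) = 6; h(2) = 2; h(3) = 0 → root; h(4) = 0 → root; h(5) = 2; h(6) = 6.
Roots: {3, 4}.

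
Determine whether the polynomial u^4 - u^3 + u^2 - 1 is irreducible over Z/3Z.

No

Write P(u) = u^4 - u^3 + u^2 - 1.
Check for roots in Z/3Z: P(0) = 2; P(1) = 0 → root; P(2) = 2.
P(1) = 0, so (u − 1) divides P(u); P is reducible.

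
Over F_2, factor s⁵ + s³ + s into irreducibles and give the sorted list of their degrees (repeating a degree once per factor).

1, 2, 2

Write g(s) = s⁵ + s³ + s.
Roots in F_2: g(0) = 0 → root; g(1) = 1.
Linear factors from roots: (s).
Complete factorization: g(s) = (s)·(s² + s + 1)^2.
Factor degrees with multiplicity: 1 + 2 + 2 = 5.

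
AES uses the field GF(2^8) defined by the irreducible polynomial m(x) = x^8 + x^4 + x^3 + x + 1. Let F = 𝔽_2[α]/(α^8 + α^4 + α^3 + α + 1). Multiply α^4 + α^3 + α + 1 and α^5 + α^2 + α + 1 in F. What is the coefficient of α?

Multiply in 𝔽_2[α]: (α^4 + α^3 + α + 1)·(α^5 + α^2 + α + 1) = α^9 + α^8 + α^5 + 1.
Reduce using α^8 ≡ α^4 + α^3 + α + 1 (mod α^8 + α^4 + α^3 + α + 1).
Reduced: α^3 + α^2.

0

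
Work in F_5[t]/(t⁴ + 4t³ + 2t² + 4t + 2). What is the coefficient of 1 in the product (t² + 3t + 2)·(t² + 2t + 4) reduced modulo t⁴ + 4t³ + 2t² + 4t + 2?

1

Multiply in F_5[t]: (t² + 3t + 2)·(t² + 2t + 4) = t⁴ + 2t² + t + 3.
Reduce using t⁴ ≡ t³ + 3t² + t + 3 (mod t⁴ + 4t³ + 2t² + 4t + 2).
Reduced: t³ + 2t + 1.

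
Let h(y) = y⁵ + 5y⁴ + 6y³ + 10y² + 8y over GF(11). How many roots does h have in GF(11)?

Evaluate at each of the 11 elements of GF(11):
h(0) = 0 → root; h(1) = 8; h(2) = 7; h(3) = 0 → root; h(4) = 9; h(5) = 8; h(6) = 10; h(7) = 0 → root; h(8) = 0 → root; h(9) = 2; h(10) = 0 → root.
Roots: {0, 3, 7, 8, 10}.

5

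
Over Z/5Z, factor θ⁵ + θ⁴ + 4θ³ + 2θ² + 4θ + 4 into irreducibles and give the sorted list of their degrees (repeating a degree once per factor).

Write g(θ) = θ⁵ + θ⁴ + 4θ³ + 2θ² + 4θ + 4.
Roots in Z/5Z: g(0) = 4; g(1) = 1; g(2) = 0 → root; g(3) = 1; g(4) = 3.
Linear factors from roots: (θ + 3).
Complete factorization: g(θ) = (θ + 3)·(θ⁴ + 3θ³ + 2θ + 3).
Factor degrees with multiplicity: 1 + 4 = 5.

1, 4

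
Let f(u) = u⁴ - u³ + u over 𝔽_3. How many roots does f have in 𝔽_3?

Evaluate at each of the 3 elements of 𝔽_3:
f(0) = 0 → root; f(1) = 1; f(2) = 1.
Roots: {0}.

1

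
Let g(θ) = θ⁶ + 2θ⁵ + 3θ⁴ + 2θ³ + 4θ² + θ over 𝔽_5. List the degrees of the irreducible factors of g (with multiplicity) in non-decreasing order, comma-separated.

Roots in 𝔽_5: g(0) = 0 → root; g(1) = 3; g(2) = 0 → root; g(3) = 1; g(4) = 3.
Linear factors from roots: (θ), (θ + 3).
Complete factorization: g(θ) = (θ)·(θ + 3)·(θ² + 2θ + 3)·(θ² + 2θ + 4).
Factor degrees with multiplicity: 1 + 1 + 2 + 2 = 6.

1, 1, 2, 2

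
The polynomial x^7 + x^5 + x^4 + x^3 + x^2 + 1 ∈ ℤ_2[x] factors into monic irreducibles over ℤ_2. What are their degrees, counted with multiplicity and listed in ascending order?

Write g(x) = x^7 + x^5 + x^4 + x^3 + x^2 + 1.
Roots in ℤ_2: g(0) = 1; g(1) = 0 → root.
Linear factors from roots: (x + 1).
Complete factorization: g(x) = (x + 1)·(x^2 + x + 1)^3.
Factor degrees with multiplicity: 1 + 2 + 2 + 2 = 7.

1, 2, 2, 2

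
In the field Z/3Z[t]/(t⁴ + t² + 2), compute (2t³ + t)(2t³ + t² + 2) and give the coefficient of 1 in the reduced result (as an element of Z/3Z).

Multiply in Z/3Z[t]: (2t³ + t)·(2t³ + t² + 2) = t⁶ + 2t⁵ + 2t⁴ + 2t³ + 2t.
Reduce using t⁴ ≡ 2t² + 1 (mod t⁴ + t² + 2).
Reduced: t + 1.

1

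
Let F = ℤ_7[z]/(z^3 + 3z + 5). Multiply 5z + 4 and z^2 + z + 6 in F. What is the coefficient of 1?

Multiply in ℤ_7[z]: (5z + 4)·(z^2 + z + 6) = 5z^3 + 2z^2 + 6z + 3.
Reduce using z^3 ≡ 4z + 2 (mod z^3 + 3z + 5).
Reduced: 2z^2 + 5z + 6.

6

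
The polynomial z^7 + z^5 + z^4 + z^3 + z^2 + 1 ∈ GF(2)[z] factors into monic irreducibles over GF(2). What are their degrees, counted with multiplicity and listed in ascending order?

1, 2, 2, 2

Write h(z) = z^7 + z^5 + z^4 + z^3 + z^2 + 1.
Roots in GF(2): h(0) = 1; h(1) = 0 → root.
Linear factors from roots: (z + 1).
Complete factorization: h(z) = (z + 1)·(z^2 + z + 1)^3.
Factor degrees with multiplicity: 1 + 2 + 2 + 2 = 7.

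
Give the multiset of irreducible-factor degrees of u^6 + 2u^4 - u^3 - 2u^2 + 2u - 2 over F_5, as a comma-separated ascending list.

1, 1, 2, 2

Write h(u) = u^6 + 2u^4 - u^3 - 2u^2 + 2u - 2.
Roots in F_5: h(0) = 3; h(1) = 0 → root; h(2) = 2; h(3) = 0 → root; h(4) = 3.
Linear factors from roots: (u - 1), (u + 2).
Complete factorization: h(u) = (u + 2)·(u - 1)·(u^2 - 2)·(u^2 - u + 2).
Factor degrees with multiplicity: 1 + 1 + 2 + 2 = 6.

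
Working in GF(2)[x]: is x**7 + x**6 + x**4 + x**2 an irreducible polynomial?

Write m(x) = x**7 + x**6 + x**4 + x**2.
Check for roots in GF(2): m(0) = 0 → root; m(1) = 0 → root.
m(0) = 0, so (x) divides m(x); m is reducible.

No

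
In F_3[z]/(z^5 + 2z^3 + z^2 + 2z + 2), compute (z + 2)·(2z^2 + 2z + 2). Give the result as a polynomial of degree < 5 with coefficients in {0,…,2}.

2z^3 + 1

Multiply in F_3[z]: (z + 2)·(2z^2 + 2z + 2) = 2z^3 + 1.
Reduced: 2z^3 + 1.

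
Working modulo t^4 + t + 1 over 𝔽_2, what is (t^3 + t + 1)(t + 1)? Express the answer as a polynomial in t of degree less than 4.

Multiply in 𝔽_2[t]: (t^3 + t + 1)·(t + 1) = t^4 + t^3 + t^2 + 1.
Reduce using t^4 ≡ t + 1 (mod t^4 + t + 1).
Reduced: t^3 + t^2 + t.

t^3 + t^2 + t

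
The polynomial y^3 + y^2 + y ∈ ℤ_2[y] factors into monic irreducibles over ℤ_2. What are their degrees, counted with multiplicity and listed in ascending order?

1, 2

Write f(y) = y^3 + y^2 + y.
Roots in ℤ_2: f(0) = 0 → root; f(1) = 1.
Linear factors from roots: (y).
Complete factorization: f(y) = (y)·(y^2 + y + 1).
Factor degrees with multiplicity: 1 + 2 = 3.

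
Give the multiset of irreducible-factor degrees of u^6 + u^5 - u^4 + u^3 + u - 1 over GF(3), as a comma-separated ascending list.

Write f(u) = u^6 + u^5 - u^4 + u^3 + u - 1.
Roots in GF(3): f(0) = 2; f(1) = 2; f(2) = 2.
Complete factorization: f(u) = (u^6 + u^5 - u^4 + u^3 + u - 1).
Factor degrees with multiplicity: 6 = 6.

6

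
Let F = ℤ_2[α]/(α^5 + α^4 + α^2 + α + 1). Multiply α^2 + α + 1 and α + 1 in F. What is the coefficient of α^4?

0

Multiply in ℤ_2[α]: (α^2 + α + 1)·(α + 1) = α^3 + 1.
Reduced: α^3 + 1.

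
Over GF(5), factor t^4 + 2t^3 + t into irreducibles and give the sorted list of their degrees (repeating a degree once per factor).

Write h(t) = t^4 + 2t^3 + t.
Roots in GF(5): h(0) = 0 → root; h(1) = 4; h(2) = 4; h(3) = 3; h(4) = 3.
Linear factors from roots: (t).
Complete factorization: h(t) = (t)·(t^3 + 2t^2 + 1).
Factor degrees with multiplicity: 1 + 3 = 4.

1, 3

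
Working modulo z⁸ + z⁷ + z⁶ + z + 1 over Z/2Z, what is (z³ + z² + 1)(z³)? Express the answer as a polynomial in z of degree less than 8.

Multiply in Z/2Z[z]: (z³ + z² + 1)·(z³) = z⁶ + z⁵ + z³.
Reduced: z⁶ + z⁵ + z³.

z^6 + z^5 + z^3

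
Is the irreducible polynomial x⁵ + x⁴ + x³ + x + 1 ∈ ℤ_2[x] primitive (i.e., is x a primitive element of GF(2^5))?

Write f(x) = x⁵ + x⁴ + x³ + x + 1.
|GF(2^5)^×| = 2^5 − 1 = 31. Prime factorization: 31 = 31.
f is primitive ⇔ x has order 31 in GF(2)[x]/(f), i.e. x^(31/q) ≠ 1 for each prime q | 31.
x^(1) mod f = x.
None equal 1, so x has full order 31; f is primitive.

Yes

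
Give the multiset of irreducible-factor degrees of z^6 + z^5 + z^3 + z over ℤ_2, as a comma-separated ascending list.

Write h(z) = z^6 + z^5 + z^3 + z.
Roots in ℤ_2: h(0) = 0 → root; h(1) = 0 → root.
Linear factors from roots: (z), (z + 1).
Complete factorization: h(z) = (z)·(z + 1)·(z^4 + z + 1).
Factor degrees with multiplicity: 1 + 1 + 4 = 6.

1, 1, 4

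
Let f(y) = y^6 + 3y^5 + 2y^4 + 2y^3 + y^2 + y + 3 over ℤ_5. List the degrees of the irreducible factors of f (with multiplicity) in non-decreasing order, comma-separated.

Roots in ℤ_5: f(0) = 3; f(1) = 3; f(2) = 2; f(3) = 4; f(4) = 1.
Complete factorization: f(y) = (y^3 + y^2 + 3y + 1)·(y^3 + 2y^2 + 2y + 3).
Factor degrees with multiplicity: 3 + 3 = 6.

3, 3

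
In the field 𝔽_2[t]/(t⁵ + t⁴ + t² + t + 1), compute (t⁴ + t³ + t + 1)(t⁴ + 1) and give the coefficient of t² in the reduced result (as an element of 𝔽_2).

0

Multiply in 𝔽_2[t]: (t⁴ + t³ + t + 1)·(t⁴ + 1) = t⁸ + t⁷ + t⁵ + t³ + t + 1.
Reduce using t⁵ ≡ t⁴ + t² + t + 1 (mod t⁵ + t⁴ + t² + t + 1).
Reduced: t⁴ + t + 1.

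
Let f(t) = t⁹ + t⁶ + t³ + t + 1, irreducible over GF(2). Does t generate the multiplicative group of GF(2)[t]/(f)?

No

|GF(2^9)^×| = 2^9 − 1 = 511. Prime factorization: 511 = 7·73.
f is primitive ⇔ t has order 511 in GF(2)[t]/(f), i.e. t^(511/q) ≠ 1 for each prime q | 511.
t^(73) mod f = 1
t^(7) mod f = t⁷.
Since t^(73) = 1, the order of t divides 73 < 511; not primitive.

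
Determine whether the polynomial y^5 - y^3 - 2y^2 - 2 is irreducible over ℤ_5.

Write h(y) = y^5 - y^3 - 2y^2 - 2.
Check for roots in ℤ_5: h(0) = 3; h(1) = 1; h(2) = 4; h(3) = 1; h(4) = 1.
No roots, so no linear factors.
Degree-2 irreducible divisors: test the 10 monic irreducibles of degree 2 over GF(5).
None of them divide h (all give nonzero remainder).
No irreducible factor of degree ≤ 2 exists, so h is irreducible over GF(5).

Yes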